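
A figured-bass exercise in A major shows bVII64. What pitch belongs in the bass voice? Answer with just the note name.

D

bVII in A major has root G; the chord is G-B-D.
The figure 64 means second inversion — the fifth is in the bass.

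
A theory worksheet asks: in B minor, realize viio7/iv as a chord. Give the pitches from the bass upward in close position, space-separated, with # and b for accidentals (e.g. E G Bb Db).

D# F# A C

The slash marks an applied leading-tone chord: viio of iv. In B minor, iv is E, so the leading tone to it is D#, a half step below.
Building a fully diminished seventh chord on D# gives D#-F#-A-C.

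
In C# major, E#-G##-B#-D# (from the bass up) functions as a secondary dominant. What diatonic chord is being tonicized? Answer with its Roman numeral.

vi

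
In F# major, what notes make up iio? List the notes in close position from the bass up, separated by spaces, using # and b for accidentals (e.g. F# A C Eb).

iio is the diminished supertonic triad, borrowed from the parallel minor. In F# major that root is G#.
So the chord is G#-B-D, a diminished triad.

G# B D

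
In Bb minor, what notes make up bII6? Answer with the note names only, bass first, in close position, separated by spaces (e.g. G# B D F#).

Eb Gb Cb

Scale degree 2 in Bb minor is C; lowering it a half step gives Cb. bII6 is the Neapolitan sixth — a major triad on the lowered second degree, here in its customary first inversion.
So the chord is Cb-Eb-Gb.
With the 6 figure the chord is in first inversion; from the bass Eb upward in close position it reads Eb-Gb-Cb.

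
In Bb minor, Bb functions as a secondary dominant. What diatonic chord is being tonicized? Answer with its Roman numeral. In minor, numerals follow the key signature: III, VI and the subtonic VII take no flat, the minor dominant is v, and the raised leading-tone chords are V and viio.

iv

The chord is a major triad on Bb.
A dominant resolves down a perfect fifth: Bb → Eb. In Bb minor, Eb is scale degree 4, i.e. iv.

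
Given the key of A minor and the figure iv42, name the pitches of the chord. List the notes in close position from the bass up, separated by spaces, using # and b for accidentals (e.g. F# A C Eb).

In A minor, the subdominant is D, and the diatonic chord built there is a minor seventh chord.
That chord is spelled D-F-A-C.
With the 42 figure the chord is in third inversion; from the bass C upward in close position it reads C-D-F-A.

C D F A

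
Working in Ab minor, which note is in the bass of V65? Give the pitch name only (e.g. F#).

G

V in Ab minor has root Eb; the chord is Eb-G-Bb-Db.
The figure 65 means first inversion — the third is in the bass.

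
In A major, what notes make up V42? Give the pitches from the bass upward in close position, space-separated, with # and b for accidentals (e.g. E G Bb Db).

D E G# B

The numeral's case and figure indicate a dominant seventh chord. In A major its root, the dominant, is E.
That chord is spelled E-G#-B-D.
The figured bass 42 indicates third inversion, placing the seventh (D) in the bass: D-E-G#-B.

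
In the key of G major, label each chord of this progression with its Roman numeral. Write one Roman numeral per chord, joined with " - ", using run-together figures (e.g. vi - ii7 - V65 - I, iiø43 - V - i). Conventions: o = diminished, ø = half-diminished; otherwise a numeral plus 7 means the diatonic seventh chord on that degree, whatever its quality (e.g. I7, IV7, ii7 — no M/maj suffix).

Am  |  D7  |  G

Am: minor triad on A = scale degree 2 → ii.
D7: root D is the dominant; dominant seventh chord there is V7.
G: root G is the tonic; major triad there is I.

ii - V7 - I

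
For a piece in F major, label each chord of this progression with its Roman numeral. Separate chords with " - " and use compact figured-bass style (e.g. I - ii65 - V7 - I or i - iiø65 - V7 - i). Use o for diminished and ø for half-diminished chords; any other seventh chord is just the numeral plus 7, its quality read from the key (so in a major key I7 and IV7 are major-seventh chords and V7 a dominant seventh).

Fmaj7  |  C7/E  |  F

I7 - V65 - I

Fmaj7: major seventh chord on F = scale degree 1 → I7.
C7/E: root C is the dominant; dominant seventh chord there is V65.
F: major triad on F = scale degree 1 → I.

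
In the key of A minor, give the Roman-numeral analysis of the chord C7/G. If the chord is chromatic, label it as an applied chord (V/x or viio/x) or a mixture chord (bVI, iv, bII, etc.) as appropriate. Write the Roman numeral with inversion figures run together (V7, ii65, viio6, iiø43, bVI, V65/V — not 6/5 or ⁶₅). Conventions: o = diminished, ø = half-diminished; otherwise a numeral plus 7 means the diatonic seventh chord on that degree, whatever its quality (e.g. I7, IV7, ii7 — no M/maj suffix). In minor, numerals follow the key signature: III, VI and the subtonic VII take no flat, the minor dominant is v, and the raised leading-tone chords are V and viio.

V43/VI

Stacked in thirds the chord is C-E-G-Bb: a dominant seventh chord on C.
C is not a diatonic chord root with this quality in A minor, but it lies a perfect fifth above F (VI), so the chord functions as an applied dominant of VI.
With G in the bass the chord is in second inversion, so the figured bass is 43.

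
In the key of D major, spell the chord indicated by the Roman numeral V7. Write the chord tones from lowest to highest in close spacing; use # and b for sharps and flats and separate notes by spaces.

The numeral's case and figure indicate a dominant seventh chord. In D major its root, the fifth degree, is A.
Stacking thirds from A gives A-C#-E-G.

A C# E G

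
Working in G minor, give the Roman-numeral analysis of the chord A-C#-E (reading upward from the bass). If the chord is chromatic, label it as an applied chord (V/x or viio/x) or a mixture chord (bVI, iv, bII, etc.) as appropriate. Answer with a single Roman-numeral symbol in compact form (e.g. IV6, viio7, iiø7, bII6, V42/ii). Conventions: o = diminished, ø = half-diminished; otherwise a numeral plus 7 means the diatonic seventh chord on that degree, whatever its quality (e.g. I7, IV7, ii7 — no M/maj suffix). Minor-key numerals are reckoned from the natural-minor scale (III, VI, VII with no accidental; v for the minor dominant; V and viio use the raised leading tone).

The pitches A-C#-E form a major triad rooted on A.
A is not a diatonic chord root with this quality in G minor, but it lies a perfect fifth above D (V), so the chord functions as an applied dominant of V.

V/V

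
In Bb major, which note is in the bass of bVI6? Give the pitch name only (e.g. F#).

bVI in Bb major has root Gb; the chord is Gb-Bb-Db.
The figure 6 means first inversion — the third is in the bass.

Bb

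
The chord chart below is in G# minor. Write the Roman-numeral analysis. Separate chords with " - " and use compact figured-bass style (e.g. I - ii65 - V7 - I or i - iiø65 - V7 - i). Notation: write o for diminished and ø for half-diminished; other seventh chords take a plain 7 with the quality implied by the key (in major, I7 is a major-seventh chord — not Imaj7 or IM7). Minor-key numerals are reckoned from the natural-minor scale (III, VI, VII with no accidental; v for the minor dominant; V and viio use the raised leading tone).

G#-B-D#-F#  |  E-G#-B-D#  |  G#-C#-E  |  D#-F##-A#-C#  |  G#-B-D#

G#-B-D#-F#: root G# is the tonic; minor seventh chord there is i7.
E-G#-B-D# has root E, degree 6 in G# minor, so VI7.
G#-C#-E has root C#, degree 4 in G# minor, so iv64.
D#-F##-A#-C# has root D#, degree 5 in G# minor, so V7.
G#-B-D# has root G#, degree 1 in G# minor, so i.

i7 - VI7 - iv64 - V7 - i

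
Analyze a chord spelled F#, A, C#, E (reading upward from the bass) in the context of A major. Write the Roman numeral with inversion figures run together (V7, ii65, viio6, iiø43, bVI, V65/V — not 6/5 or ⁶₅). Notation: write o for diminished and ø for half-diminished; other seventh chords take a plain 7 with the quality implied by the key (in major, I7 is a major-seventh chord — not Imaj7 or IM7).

vi7

The pitches F#-A-C#-E form a minor seventh chord rooted on F#.
F# is scale degree 6 in A major, and a minor seventh chord on that degree is written vi7.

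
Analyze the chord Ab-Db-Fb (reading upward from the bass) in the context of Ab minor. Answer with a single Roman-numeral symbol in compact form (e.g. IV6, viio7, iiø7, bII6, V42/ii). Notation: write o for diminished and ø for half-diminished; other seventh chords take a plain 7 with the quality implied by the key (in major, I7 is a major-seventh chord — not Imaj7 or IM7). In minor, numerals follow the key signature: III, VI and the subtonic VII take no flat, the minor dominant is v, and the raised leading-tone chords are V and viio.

iv64

Stacked in thirds the chord is Db-Fb-Ab: a minor triad on Db.
Db is scale degree 4 in Ab minor, and a minor triad on that degree is written iv.
With Ab in the bass the chord is in second inversion, so the figured bass is 64.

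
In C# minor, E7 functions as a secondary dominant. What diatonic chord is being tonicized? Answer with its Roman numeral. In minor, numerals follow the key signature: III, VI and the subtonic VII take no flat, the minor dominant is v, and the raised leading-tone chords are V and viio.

The chord is a dominant seventh chord on E.
A dominant resolves down a perfect fifth: E → A. In C# minor, A is scale degree 6, i.e. VI.

VI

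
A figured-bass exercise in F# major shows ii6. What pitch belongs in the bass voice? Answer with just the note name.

B

ii in F# major has root G#; the chord is G#-B-D#.
The figure 6 means first inversion — the third is in the bass.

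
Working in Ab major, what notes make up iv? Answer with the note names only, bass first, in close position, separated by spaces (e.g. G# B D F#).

Scale degree 4 in Ab major is Db; here the chord built on it is altered to a minor triad. iv is the minor subdominant, borrowed from the parallel minor.
So the chord is Db-Fb-Ab.

Db Fb Ab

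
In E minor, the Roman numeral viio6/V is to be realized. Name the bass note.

C#

The applied chord viio6/V is rooted on A#: A#-C#-E.
The figure 6 means first inversion — the third is in the bass.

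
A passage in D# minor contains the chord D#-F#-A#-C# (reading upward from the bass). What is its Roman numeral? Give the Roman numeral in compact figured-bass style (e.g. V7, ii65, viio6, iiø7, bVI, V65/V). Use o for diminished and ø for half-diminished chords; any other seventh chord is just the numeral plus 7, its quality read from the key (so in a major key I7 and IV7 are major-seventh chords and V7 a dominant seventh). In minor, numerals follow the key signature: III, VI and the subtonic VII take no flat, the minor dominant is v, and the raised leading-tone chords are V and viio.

i7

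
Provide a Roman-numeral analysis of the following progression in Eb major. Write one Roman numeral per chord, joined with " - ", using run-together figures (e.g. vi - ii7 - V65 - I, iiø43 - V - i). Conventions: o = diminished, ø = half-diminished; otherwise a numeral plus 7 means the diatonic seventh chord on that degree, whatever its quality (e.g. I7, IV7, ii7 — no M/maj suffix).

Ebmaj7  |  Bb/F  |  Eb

I7 - V64 - I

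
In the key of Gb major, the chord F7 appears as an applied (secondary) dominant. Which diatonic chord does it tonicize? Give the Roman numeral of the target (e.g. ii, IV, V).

iii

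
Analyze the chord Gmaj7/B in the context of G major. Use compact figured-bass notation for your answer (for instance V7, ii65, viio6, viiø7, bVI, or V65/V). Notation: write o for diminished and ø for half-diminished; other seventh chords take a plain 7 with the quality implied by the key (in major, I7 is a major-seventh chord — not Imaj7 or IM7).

The pitches G-B-D-F# form a major seventh chord rooted on G.
In G major, G is the tonic; the diatonic major seventh chord there is I7.
With B in the bass the chord is in first inversion, so the figured bass is 65.

I65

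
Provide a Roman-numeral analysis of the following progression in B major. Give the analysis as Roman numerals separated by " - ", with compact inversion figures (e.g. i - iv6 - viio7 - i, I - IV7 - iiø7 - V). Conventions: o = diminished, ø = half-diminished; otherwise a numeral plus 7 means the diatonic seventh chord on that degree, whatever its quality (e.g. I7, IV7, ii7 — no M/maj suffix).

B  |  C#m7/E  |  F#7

B: root B is the tonic; major triad there is I.
C#m7/E has root C#, degree 2 in B major, so ii65.
F#7: root F# is the dominant; dominant seventh chord there is V7.

I - ii65 - V7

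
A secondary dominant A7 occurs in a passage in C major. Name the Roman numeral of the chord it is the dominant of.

The chord is a dominant seventh chord on A.
A dominant resolves down a perfect fifth: A → D. In C major, D is scale degree 2, i.e. ii.

ii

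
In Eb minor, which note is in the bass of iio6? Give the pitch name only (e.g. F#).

iio in Eb minor has root F; the chord is F-Ab-Cb.
The figure 6 means first inversion — the third is in the bass.

Ab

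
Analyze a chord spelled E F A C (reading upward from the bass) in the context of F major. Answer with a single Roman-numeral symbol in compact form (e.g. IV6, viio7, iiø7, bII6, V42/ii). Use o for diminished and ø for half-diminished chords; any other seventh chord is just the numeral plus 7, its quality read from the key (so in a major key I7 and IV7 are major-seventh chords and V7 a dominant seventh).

I42

The pitches F-A-C-E form a major seventh chord rooted on F.
In F major, F is the tonic; the diatonic major seventh chord there is I7.
With E in the bass the chord is in third inversion, so the figured bass is 42.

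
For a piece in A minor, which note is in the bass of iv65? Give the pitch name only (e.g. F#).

F

iv in A minor has root D; the chord is D-F-A-C.
The figure 65 means first inversion — the third is in the bass.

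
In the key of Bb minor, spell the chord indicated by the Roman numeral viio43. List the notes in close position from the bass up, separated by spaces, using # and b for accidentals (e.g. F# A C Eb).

In Bb minor, the leading-tone chord is built on the raised seventh degree, A.
That chord is spelled A-C-Eb-Gb.
The figured bass 43 indicates second inversion, placing the fifth (Eb) in the bass: Eb-Gb-A-C.

Eb Gb A C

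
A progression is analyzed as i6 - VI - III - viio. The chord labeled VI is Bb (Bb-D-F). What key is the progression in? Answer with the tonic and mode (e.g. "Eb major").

The chord Bb is a major triad rooted on Bb; its label is VI.
Counting down 5 scale steps from Bb places the tonic on D; a major triad on degree 6 is diatonic only in minor.

D minor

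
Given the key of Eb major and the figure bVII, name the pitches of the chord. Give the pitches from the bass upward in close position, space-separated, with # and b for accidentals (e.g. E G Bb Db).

bVII is a major triad on the lowered seventh degree (the subtonic), borrowed from the parallel minor. In Eb major that root is Db.
So the chord is Db-F-Ab, a major triad.

Db F Ab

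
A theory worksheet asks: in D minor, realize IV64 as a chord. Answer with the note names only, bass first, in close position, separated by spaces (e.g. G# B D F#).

D G B

IV64 is the major subdominant, borrowed from the parallel major. In D minor that root is G.
So the chord is G-B-D, a major triad.
With the 64 figure the chord is in second inversion; from the bass D upward in close position it reads D-G-B.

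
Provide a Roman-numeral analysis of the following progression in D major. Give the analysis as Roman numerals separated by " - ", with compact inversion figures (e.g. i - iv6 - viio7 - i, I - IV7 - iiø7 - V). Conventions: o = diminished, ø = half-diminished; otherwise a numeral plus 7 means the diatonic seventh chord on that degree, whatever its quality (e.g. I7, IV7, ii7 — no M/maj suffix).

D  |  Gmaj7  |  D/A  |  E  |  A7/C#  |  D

D: root D is the tonic; major triad there is I.
Gmaj7 has root G, degree 4 in D major, so IV7.
D/A: root D is the tonic; major triad there is I64.
E: a major triad on E, the applied dominant of V → V/V.
A7/C# has root A, degree 5 in D major, so V65.
D has root D, degree 1 in D major, so I.

I - IV7 - I64 - V/V - V65 - I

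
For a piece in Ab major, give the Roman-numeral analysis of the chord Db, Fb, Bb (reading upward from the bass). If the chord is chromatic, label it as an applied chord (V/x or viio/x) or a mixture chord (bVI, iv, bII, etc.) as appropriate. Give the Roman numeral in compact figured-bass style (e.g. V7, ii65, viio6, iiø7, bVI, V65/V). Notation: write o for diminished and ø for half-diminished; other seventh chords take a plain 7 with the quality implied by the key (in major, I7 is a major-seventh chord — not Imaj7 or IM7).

Stacked in thirds the chord is Bb-Db-Fb: a diminished triad on Bb.
Bb is the second degree of Ab major. This is the diminished supertonic triad, borrowed from the parallel minor.
With Db in the bass the chord is in first inversion, so the figured bass is 6.

iio6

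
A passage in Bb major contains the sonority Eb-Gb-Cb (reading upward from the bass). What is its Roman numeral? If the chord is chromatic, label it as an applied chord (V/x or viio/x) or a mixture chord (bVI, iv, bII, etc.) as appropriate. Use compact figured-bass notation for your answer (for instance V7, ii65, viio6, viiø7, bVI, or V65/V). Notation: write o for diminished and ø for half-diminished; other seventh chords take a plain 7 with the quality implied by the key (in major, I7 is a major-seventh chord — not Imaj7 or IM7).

bII6

The pitches Cb-Eb-Gb form a major triad rooted on Cb.
Cb is the lowered second degree of Bb major (diatonic 2 would be C). This is the Neapolitan sixth — a major triad on the lowered second degree, here in its customary first inversion.
With Eb in the bass the chord is in first inversion, so the figured bass is 6.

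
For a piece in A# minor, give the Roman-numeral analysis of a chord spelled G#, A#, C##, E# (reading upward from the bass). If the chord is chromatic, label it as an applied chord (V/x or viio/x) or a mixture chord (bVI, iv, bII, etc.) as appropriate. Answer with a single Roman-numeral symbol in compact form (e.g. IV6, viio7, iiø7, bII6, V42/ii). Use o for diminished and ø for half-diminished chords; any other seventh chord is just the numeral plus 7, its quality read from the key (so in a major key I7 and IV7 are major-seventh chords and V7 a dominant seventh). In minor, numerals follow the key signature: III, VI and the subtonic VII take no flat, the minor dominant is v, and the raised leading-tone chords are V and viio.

Stacked in thirds the chord is A#-C##-E#-G#: a dominant seventh chord on A#.
A# is not a diatonic chord root with this quality in A# minor, but it lies a perfect fifth above D# (iv), so the chord functions as an applied dominant of iv.
With G# in the bass the chord is in third inversion, so the figured bass is 42.

V42/iv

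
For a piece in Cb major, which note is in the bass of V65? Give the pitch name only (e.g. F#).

V in Cb major has root Gb; the chord is Gb-Bb-Db-Fb.
The figure 65 means first inversion — the third is in the bass.

Bb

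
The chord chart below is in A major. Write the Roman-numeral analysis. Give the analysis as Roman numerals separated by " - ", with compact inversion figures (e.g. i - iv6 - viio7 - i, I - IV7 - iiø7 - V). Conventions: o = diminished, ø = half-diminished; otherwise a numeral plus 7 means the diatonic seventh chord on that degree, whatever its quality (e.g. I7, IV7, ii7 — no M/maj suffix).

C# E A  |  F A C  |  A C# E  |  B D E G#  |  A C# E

I6 - bVI - I - V43 - I

C#-E-A: root A is the tonic; major triad there is I6.
F-A-C is non-diatonic — bVI, a mixture chord from A minor.
A-C#-E has root A, degree 1 in A major, so I.
B-D-E-G#: root E is the dominant; dominant seventh chord there is V43.
A-C#-E: root A is the tonic; major triad there is I.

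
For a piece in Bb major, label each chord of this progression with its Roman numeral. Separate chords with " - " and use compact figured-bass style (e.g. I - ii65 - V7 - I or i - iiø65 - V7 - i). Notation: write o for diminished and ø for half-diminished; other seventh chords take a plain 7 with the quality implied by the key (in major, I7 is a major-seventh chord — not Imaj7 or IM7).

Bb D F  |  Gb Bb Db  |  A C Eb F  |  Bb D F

Bb-D-F has root Bb, degree 1 in Bb major, so I.
Gb-Bb-Db: major triad on Gb — chromatic; bVI (borrowed from the parallel minor).
A-C-Eb-F: dominant seventh chord on F = scale degree 5 → V65.
Bb-D-F: major triad on Bb = scale degree 1 → I.

I - bVI - V65 - I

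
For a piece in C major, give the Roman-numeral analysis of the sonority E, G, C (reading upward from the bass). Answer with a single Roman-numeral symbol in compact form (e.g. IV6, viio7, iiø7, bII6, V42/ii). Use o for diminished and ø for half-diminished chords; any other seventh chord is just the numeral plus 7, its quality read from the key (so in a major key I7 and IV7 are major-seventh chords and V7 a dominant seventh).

I6

Stacked in thirds the chord is C-E-G: a major triad on C.
C is scale degree 1 in C major, and a major triad on that degree is written I.
With E in the bass the chord is in first inversion, so the figured bass is 6.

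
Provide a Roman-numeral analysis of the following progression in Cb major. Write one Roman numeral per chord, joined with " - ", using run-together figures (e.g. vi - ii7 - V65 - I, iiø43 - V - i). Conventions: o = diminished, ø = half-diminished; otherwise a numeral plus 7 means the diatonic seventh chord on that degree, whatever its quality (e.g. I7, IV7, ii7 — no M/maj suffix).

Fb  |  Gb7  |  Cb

IV - V7 - I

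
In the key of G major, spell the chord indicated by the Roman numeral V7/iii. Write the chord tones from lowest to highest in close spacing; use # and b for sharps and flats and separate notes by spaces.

F# A# C# E

V7/iii is a secondary dominant — the dominant seventh of iii. iii in G major is B, so the applied chord's root is F#, a perfect fifth above.
Building a dominant seventh chord on F# gives F#-A#-C#-E.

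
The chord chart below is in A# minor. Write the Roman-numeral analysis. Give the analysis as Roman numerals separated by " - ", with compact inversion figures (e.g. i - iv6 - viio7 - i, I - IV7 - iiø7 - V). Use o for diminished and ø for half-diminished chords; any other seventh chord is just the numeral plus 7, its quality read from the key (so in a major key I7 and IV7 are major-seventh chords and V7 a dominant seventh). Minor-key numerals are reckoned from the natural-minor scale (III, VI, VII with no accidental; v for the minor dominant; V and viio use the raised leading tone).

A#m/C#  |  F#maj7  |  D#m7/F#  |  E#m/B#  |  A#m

A#m/C# has root A#, degree 1 in A# minor, so i6.
F#maj7: major seventh chord on F# = scale degree 6 → VI7.
D#m7/F#: root D# is the subdominant; minor seventh chord there is iv65.
E#m/B#: root E# is the dominant; minor triad there is v64.
A#m: minor triad on A# = scale degree 1 → i.

i6 - VI7 - iv65 - v64 - i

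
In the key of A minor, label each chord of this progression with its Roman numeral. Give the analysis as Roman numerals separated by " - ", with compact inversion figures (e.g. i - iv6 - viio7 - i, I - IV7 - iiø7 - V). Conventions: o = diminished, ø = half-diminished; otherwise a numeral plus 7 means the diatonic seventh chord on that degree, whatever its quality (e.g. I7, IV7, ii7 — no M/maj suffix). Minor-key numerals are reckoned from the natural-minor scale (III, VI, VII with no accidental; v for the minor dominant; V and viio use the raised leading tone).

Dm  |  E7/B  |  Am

iv - V43 - i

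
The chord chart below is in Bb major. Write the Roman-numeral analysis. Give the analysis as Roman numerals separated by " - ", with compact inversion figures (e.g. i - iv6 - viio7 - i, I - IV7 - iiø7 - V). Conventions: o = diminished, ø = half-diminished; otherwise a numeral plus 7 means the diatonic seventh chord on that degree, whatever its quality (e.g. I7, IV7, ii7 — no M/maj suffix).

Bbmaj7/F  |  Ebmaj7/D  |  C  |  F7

I43 - IV42 - V/V - V7

Bbmaj7/F has root Bb, degree 1 in Bb major, so I43.
Ebmaj7/D has root Eb, degree 4 in Bb major, so IV42.
C: chromatic; C is V of V, so V/V.
F7: dominant seventh chord on F = scale degree 5 → V7.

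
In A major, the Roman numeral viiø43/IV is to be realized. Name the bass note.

G

The applied chord viiø43/IV is rooted on C#: C#-E-G-B.
The figure 43 means second inversion — the fifth is in the bass.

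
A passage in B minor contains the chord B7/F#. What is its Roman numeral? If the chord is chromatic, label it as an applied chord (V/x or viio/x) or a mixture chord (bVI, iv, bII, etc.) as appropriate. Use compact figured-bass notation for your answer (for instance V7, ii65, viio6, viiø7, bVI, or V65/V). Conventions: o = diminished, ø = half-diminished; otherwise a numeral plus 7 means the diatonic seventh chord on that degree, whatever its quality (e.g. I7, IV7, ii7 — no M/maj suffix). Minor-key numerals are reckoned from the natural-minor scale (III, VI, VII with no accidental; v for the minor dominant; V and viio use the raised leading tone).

V43/iv

Stacked in thirds the chord is B-D#-F#-A: a dominant seventh chord on B.
B is not a diatonic chord root with this quality in B minor, but it lies a perfect fifth above E (iv), so the chord functions as an applied dominant of iv.
With F# in the bass the chord is in second inversion, so the figured bass is 43.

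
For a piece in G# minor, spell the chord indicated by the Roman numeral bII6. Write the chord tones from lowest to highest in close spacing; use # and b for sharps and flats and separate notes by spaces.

C# E A

bII6 is the Neapolitan sixth — a major triad on the lowered second degree, here in its customary first inversion. In G# minor that root is A.
So the chord is A-C#-E.
With the 6 figure the chord is in first inversion; from the bass C# upward in close position it reads C#-E-A.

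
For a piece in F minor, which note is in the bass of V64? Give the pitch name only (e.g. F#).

G

V in F minor has root C; the chord is C-E-G.
The figure 64 means second inversion — the fifth is in the bass.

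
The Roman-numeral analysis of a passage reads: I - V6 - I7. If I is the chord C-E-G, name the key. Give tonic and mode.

I is given as C-E-G — a major triad with root C.
If C is scale degree 1 and the mode makes that degree carry a major triad, the tonic is C and the mode is major.

C major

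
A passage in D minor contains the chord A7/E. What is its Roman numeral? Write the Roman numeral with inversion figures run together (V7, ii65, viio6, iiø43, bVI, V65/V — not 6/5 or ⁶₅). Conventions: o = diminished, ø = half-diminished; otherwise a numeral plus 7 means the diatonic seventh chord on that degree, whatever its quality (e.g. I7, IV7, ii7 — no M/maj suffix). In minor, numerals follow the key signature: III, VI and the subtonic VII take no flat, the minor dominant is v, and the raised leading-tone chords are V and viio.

V43

Stacked in thirds the chord is A-C#-E-G: a dominant seventh chord on A.
A is scale degree 5 in D minor, and a dominant seventh chord on that degree is written V7.
With E in the bass the chord is in second inversion, so the figured bass is 43.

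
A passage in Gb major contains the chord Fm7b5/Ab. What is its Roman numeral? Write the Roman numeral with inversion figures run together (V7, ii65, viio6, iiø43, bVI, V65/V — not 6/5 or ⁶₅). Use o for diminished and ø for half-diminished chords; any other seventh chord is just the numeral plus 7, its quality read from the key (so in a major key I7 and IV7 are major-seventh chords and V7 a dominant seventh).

viiø65

Stacked in thirds the chord is F-Ab-Cb-Eb: a half-diminished seventh chord on F.
F is scale degree 7 in Gb major, and a half-diminished seventh chord on that degree is written viiø7.
With Ab in the bass the chord is in first inversion, so the figured bass is 65.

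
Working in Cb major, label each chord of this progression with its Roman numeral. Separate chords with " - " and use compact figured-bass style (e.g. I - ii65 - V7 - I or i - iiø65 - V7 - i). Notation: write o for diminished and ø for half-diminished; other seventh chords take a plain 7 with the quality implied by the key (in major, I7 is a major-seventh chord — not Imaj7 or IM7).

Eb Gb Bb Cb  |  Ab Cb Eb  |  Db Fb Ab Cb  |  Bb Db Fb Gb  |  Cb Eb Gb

I65 - vi - ii7 - V65 - I

Eb-Gb-Bb-Cb has root Cb, degree 1 in Cb major, so I65.
Ab-Cb-Eb has root Ab, degree 6 in Cb major, so vi.
Db-Fb-Ab-Cb: minor seventh chord on Db = scale degree 2 → ii7.
Bb-Db-Fb-Gb has root Gb, degree 5 in Cb major, so V65.
Cb-Eb-Gb has root Cb, degree 1 in Cb major, so I.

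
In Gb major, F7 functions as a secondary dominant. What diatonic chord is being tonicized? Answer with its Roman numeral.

The chord is a dominant seventh chord on F.
A dominant resolves down a perfect fifth: F → Bb. In Gb major, Bb is scale degree 3, i.e. iii.

iii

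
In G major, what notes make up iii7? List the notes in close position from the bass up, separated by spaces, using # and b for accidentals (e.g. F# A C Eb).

B D F# A

In G major, the mediant is B, and the diatonic chord built there is a minor seventh chord.
That chord is spelled B-D-F#-A.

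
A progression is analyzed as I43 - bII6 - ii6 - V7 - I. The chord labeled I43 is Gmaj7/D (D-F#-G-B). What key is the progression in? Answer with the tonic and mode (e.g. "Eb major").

G major

The anchor chord is a major seventh chord on G, labeled I43.
If G is scale degree 1 and the mode makes that degree carry a major seventh chord, the tonic is G and the mode is major.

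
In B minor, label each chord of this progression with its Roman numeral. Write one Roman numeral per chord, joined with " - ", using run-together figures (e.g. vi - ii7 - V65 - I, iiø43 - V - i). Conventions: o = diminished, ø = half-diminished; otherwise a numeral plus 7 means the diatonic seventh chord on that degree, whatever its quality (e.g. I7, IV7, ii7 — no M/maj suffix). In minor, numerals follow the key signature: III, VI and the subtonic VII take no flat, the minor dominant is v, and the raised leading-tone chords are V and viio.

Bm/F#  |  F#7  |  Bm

i64 - V7 - i

Bm/F#: minor triad on B = scale degree 1 → i64.
F#7: root F# is the dominant; dominant seventh chord there is V7.
Bm: minor triad on B = scale degree 1 → i.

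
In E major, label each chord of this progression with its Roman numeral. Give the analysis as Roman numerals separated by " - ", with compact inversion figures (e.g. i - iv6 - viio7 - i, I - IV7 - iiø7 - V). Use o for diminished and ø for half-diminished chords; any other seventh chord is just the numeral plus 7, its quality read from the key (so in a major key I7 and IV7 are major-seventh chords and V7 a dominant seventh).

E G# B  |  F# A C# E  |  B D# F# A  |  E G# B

E-G#-B: major triad on E = scale degree 1 → I.
F#-A-C#-E: minor seventh chord on F# = scale degree 2 → ii7.
B-D#-F#-A: dominant seventh chord on B = scale degree 5 → V7.
E-G#-B: root E is the tonic; major triad there is I.

I - ii7 - V7 - I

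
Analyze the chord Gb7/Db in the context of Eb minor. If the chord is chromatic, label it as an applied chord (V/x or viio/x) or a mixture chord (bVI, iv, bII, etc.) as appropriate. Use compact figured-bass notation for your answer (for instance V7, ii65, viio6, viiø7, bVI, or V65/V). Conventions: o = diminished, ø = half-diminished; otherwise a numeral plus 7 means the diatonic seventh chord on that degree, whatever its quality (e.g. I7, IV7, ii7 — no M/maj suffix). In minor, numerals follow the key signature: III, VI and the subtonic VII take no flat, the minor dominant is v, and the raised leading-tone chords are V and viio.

V43/VI

The pitches Gb-Bb-Db-Fb form a dominant seventh chord rooted on Gb.
Gb is not a diatonic chord root with this quality in Eb minor, but it lies a perfect fifth above Cb (VI), so the chord functions as an applied dominant of VI.
With Db in the bass the chord is in second inversion, so the figured bass is 43.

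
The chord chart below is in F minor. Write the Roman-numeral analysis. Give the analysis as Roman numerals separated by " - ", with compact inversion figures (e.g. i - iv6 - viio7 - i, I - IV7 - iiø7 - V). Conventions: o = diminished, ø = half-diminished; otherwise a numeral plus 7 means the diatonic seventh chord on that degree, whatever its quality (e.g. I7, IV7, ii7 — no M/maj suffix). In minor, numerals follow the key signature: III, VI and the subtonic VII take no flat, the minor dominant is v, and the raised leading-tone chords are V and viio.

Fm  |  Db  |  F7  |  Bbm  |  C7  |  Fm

Fm: root F is the tonic; minor triad there is i.
Db has root Db, degree 6 in F minor, so VI.
F7: chromatic; F is V of iv, so V7/iv.
Bbm: minor triad on Bb = scale degree 4 → iv.
C7: dominant seventh chord on C = scale degree 5 → V7.
Fm: root F is the tonic; minor triad there is i.

i - VI - V7/iv - iv - V7 - i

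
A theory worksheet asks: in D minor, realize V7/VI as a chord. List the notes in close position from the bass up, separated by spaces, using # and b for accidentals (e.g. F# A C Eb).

V7/VI is a secondary dominant — the dominant seventh of VI. VI in D minor is Bb, so the applied chord's root is F, a perfect fifth above.
Building a dominant seventh chord on F gives F-A-C-Eb.

F A C Eb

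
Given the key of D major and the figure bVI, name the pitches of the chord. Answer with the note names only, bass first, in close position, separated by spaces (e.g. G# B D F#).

Bb D F

bVI is a major triad on the lowered sixth degree, borrowed from the parallel minor. In D major that root is Bb.
So the chord is Bb-D-F, a major triad.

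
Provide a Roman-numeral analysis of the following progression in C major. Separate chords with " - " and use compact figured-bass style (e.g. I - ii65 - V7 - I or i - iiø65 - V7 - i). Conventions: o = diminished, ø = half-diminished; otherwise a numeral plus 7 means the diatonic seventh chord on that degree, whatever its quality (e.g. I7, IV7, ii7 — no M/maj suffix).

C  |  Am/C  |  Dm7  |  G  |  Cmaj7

C: major triad on C = scale degree 1 → I.
Am/C has root A, degree 6 in C major, so vi6.
Dm7: minor seventh chord on D = scale degree 2 → ii7.
G: major triad on G = scale degree 5 → V.
Cmaj7 has root C, degree 1 in C major, so I7.

I - vi6 - ii7 - V - I7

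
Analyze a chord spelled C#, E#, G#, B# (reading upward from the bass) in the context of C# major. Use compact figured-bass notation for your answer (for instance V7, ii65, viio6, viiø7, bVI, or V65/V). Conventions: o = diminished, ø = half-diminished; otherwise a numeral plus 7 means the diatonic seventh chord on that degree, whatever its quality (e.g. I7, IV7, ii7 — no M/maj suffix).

Stacked in thirds the chord is C#-E#-G#-B#: a major seventh chord on C#.
In C# major, C# is the tonic; the diatonic major seventh chord there is I7.

I7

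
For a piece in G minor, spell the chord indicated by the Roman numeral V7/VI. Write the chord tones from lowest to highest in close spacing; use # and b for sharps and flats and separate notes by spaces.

The slash means an applied dominant: we want the dominant of VI. In G minor, VI is Eb major, and its dominant is built on Bb.
Building a dominant seventh chord on Bb gives Bb-D-F-Ab.

Bb D F Ab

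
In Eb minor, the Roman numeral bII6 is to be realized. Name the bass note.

Ab

bII in Eb minor has root Fb; the chord is Fb-Ab-Cb.
The figure 6 means first inversion — the third is in the bass.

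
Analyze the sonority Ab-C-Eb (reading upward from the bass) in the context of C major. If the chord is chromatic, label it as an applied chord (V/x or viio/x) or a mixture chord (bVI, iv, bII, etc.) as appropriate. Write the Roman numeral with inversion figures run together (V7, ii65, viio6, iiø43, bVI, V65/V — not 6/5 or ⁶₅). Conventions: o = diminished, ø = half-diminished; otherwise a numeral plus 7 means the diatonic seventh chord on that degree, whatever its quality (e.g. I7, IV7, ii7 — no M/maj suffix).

Stacked in thirds the chord is Ab-C-Eb: a major triad on Ab.
Ab is the lowered sixth degree of C major (diatonic 6 would be A). This is a major triad on the lowered sixth degree, borrowed from the parallel minor.

bVI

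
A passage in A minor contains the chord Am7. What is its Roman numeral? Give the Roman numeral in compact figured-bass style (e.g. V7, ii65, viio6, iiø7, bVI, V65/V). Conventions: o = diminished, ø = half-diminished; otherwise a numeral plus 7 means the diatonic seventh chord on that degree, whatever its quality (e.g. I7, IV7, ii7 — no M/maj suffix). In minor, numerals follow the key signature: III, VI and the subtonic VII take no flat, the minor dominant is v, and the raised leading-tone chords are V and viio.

i7

Stacked in thirds the chord is A-C-E-G: a minor seventh chord on A.
In A minor, A is the tonic; the diatonic minor seventh chord there is i7.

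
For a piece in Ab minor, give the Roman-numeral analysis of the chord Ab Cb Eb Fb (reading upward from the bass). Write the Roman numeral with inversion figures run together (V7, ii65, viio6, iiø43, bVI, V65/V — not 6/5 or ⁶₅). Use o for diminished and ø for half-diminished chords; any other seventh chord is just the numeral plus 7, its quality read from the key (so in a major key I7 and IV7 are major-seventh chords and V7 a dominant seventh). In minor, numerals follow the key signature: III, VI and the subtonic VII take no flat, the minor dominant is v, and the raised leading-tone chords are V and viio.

VI65

Stacked in thirds the chord is Fb-Ab-Cb-Eb: a major seventh chord on Fb.
In Ab minor, Fb is the submediant; the diatonic major seventh chord there is VI7.
With Ab in the bass the chord is in first inversion, so the figured bass is 65.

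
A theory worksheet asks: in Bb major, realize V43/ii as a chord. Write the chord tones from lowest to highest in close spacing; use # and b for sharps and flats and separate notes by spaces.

D F G B

V43/ii is a secondary dominant — the dominant seventh of ii. ii in Bb major is C, so the applied chord's root is G, a perfect fifth above.
Building a dominant seventh chord on G gives G-B-D-F.
The figured bass 43 indicates second inversion, placing the fifth (D) in the bass: D-F-G-B.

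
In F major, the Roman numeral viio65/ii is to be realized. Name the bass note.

A

The applied chord viio65/ii is rooted on F#: F#-A-C-Eb.
The figure 65 means first inversion — the third is in the bass.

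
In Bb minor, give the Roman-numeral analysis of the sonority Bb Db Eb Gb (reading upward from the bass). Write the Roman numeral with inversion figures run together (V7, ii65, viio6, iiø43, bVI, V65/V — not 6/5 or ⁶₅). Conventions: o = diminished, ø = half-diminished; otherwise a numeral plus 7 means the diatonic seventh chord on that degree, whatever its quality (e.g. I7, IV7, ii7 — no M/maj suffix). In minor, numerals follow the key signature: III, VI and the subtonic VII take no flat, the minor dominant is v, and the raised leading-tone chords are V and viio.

Stacked in thirds the chord is Eb-Gb-Bb-Db: a minor seventh chord on Eb.
In Bb minor, Eb is the subdominant; the diatonic minor seventh chord there is iv7.
With Bb in the bass the chord is in second inversion, so the figured bass is 43.

iv43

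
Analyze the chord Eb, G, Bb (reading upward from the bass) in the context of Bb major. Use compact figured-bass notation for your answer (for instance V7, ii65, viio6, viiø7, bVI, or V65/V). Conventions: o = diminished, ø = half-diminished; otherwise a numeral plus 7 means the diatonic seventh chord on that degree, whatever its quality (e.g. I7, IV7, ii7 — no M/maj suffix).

IV

The pitches Eb-G-Bb form a major triad rooted on Eb.
In Bb major, Eb is the subdominant; the diatonic major triad there is IV.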